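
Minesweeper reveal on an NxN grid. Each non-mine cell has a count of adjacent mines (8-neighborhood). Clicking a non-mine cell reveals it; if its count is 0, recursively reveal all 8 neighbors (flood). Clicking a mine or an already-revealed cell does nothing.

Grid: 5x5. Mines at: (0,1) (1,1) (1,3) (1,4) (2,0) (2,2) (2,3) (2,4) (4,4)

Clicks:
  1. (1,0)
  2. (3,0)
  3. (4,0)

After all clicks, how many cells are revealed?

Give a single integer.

Click 1 (1,0) count=3: revealed 1 new [(1,0)] -> total=1
Click 2 (3,0) count=1: revealed 1 new [(3,0)] -> total=2
Click 3 (4,0) count=0: revealed 7 new [(3,1) (3,2) (3,3) (4,0) (4,1) (4,2) (4,3)] -> total=9

Answer: 9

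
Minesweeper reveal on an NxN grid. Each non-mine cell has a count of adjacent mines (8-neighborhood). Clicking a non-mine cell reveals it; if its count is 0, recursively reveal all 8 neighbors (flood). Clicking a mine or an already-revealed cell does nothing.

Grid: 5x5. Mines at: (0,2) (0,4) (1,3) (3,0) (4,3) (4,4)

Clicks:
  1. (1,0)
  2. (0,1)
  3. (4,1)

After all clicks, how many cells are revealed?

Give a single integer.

Answer: 7

Derivation:
Click 1 (1,0) count=0: revealed 6 new [(0,0) (0,1) (1,0) (1,1) (2,0) (2,1)] -> total=6
Click 2 (0,1) count=1: revealed 0 new [(none)] -> total=6
Click 3 (4,1) count=1: revealed 1 new [(4,1)] -> total=7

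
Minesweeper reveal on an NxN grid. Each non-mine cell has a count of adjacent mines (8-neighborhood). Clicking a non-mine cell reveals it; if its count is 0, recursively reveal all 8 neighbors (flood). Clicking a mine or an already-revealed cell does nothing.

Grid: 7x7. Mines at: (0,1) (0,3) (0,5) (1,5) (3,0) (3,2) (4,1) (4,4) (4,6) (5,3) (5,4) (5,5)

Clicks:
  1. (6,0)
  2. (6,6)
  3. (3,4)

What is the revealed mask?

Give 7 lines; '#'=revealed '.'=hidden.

Click 1 (6,0) count=0: revealed 6 new [(5,0) (5,1) (5,2) (6,0) (6,1) (6,2)] -> total=6
Click 2 (6,6) count=1: revealed 1 new [(6,6)] -> total=7
Click 3 (3,4) count=1: revealed 1 new [(3,4)] -> total=8

Answer: .......
.......
.......
....#..
.......
###....
###...#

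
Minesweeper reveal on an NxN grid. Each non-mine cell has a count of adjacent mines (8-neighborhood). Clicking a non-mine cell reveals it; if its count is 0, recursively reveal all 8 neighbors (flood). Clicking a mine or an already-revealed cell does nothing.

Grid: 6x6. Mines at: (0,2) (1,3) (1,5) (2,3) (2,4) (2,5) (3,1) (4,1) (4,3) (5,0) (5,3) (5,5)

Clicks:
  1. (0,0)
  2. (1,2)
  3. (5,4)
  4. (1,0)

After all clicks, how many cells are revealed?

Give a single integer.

Click 1 (0,0) count=0: revealed 6 new [(0,0) (0,1) (1,0) (1,1) (2,0) (2,1)] -> total=6
Click 2 (1,2) count=3: revealed 1 new [(1,2)] -> total=7
Click 3 (5,4) count=3: revealed 1 new [(5,4)] -> total=8
Click 4 (1,0) count=0: revealed 0 new [(none)] -> total=8

Answer: 8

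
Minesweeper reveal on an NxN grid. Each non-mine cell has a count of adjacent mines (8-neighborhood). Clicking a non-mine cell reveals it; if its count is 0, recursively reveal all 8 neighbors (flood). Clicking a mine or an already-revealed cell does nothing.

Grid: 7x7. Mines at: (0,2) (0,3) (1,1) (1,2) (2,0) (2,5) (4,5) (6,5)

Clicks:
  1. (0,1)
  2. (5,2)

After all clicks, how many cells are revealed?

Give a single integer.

Click 1 (0,1) count=3: revealed 1 new [(0,1)] -> total=1
Click 2 (5,2) count=0: revealed 24 new [(2,1) (2,2) (2,3) (2,4) (3,0) (3,1) (3,2) (3,3) (3,4) (4,0) (4,1) (4,2) (4,3) (4,4) (5,0) (5,1) (5,2) (5,3) (5,4) (6,0) (6,1) (6,2) (6,3) (6,4)] -> total=25

Answer: 25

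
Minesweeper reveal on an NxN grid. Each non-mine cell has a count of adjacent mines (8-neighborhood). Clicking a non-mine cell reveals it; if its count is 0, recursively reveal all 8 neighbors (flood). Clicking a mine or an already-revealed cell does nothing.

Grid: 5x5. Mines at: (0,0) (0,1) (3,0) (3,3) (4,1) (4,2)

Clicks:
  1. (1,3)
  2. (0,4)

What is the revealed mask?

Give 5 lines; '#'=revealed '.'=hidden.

Click 1 (1,3) count=0: revealed 9 new [(0,2) (0,3) (0,4) (1,2) (1,3) (1,4) (2,2) (2,3) (2,4)] -> total=9
Click 2 (0,4) count=0: revealed 0 new [(none)] -> total=9

Answer: ..###
..###
..###
.....
.....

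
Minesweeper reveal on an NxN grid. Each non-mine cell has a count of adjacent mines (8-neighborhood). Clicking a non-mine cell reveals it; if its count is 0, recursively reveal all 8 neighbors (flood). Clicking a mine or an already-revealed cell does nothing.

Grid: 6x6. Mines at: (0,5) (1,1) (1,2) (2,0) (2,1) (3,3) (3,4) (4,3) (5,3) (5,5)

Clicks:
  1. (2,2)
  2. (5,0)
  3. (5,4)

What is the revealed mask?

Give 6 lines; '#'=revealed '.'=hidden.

Click 1 (2,2) count=4: revealed 1 new [(2,2)] -> total=1
Click 2 (5,0) count=0: revealed 9 new [(3,0) (3,1) (3,2) (4,0) (4,1) (4,2) (5,0) (5,1) (5,2)] -> total=10
Click 3 (5,4) count=3: revealed 1 new [(5,4)] -> total=11

Answer: ......
......
..#...
###...
###...
###.#.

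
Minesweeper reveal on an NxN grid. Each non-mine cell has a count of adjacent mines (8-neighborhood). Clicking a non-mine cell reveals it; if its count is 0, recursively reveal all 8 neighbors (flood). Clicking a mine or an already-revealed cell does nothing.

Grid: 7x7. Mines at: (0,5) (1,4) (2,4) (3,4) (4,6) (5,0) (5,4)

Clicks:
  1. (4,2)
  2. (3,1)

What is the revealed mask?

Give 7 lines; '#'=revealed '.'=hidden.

Click 1 (4,2) count=0: revealed 26 new [(0,0) (0,1) (0,2) (0,3) (1,0) (1,1) (1,2) (1,3) (2,0) (2,1) (2,2) (2,3) (3,0) (3,1) (3,2) (3,3) (4,0) (4,1) (4,2) (4,3) (5,1) (5,2) (5,3) (6,1) (6,2) (6,3)] -> total=26
Click 2 (3,1) count=0: revealed 0 new [(none)] -> total=26

Answer: ####...
####...
####...
####...
####...
.###...
.###...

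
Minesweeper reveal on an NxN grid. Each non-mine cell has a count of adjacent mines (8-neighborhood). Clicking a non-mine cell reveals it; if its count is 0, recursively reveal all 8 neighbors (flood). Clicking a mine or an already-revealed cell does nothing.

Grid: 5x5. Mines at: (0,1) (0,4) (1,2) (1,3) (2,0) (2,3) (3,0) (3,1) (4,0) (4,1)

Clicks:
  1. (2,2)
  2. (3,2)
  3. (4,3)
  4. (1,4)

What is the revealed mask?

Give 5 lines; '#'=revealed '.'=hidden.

Click 1 (2,2) count=4: revealed 1 new [(2,2)] -> total=1
Click 2 (3,2) count=3: revealed 1 new [(3,2)] -> total=2
Click 3 (4,3) count=0: revealed 5 new [(3,3) (3,4) (4,2) (4,3) (4,4)] -> total=7
Click 4 (1,4) count=3: revealed 1 new [(1,4)] -> total=8

Answer: .....
....#
..#..
..###
..###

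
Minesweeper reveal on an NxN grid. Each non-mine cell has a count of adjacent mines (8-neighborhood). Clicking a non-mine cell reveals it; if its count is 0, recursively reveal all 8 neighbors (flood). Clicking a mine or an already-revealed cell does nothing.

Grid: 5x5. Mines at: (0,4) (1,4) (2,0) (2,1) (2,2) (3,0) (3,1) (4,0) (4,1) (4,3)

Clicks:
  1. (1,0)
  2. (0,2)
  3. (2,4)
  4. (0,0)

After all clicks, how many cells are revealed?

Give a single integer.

Answer: 9

Derivation:
Click 1 (1,0) count=2: revealed 1 new [(1,0)] -> total=1
Click 2 (0,2) count=0: revealed 7 new [(0,0) (0,1) (0,2) (0,3) (1,1) (1,2) (1,3)] -> total=8
Click 3 (2,4) count=1: revealed 1 new [(2,4)] -> total=9
Click 4 (0,0) count=0: revealed 0 new [(none)] -> total=9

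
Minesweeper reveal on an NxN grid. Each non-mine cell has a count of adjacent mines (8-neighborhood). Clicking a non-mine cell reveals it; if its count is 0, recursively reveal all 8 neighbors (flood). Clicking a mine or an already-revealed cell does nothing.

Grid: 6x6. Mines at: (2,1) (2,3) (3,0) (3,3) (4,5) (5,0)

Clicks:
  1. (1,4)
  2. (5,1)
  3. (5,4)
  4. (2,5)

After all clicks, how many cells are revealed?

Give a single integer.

Answer: 18

Derivation:
Click 1 (1,4) count=1: revealed 1 new [(1,4)] -> total=1
Click 2 (5,1) count=1: revealed 1 new [(5,1)] -> total=2
Click 3 (5,4) count=1: revealed 1 new [(5,4)] -> total=3
Click 4 (2,5) count=0: revealed 15 new [(0,0) (0,1) (0,2) (0,3) (0,4) (0,5) (1,0) (1,1) (1,2) (1,3) (1,5) (2,4) (2,5) (3,4) (3,5)] -> total=18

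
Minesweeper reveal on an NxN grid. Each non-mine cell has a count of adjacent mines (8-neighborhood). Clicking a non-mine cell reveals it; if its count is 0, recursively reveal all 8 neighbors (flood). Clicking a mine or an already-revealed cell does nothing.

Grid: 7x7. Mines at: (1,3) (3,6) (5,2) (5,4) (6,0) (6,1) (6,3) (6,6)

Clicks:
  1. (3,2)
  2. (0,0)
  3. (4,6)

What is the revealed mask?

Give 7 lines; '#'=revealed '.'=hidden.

Answer: ###....
###....
######.
######.
#######
##.....
.......

Derivation:
Click 1 (3,2) count=0: revealed 26 new [(0,0) (0,1) (0,2) (1,0) (1,1) (1,2) (2,0) (2,1) (2,2) (2,3) (2,4) (2,5) (3,0) (3,1) (3,2) (3,3) (3,4) (3,5) (4,0) (4,1) (4,2) (4,3) (4,4) (4,5) (5,0) (5,1)] -> total=26
Click 2 (0,0) count=0: revealed 0 new [(none)] -> total=26
Click 3 (4,6) count=1: revealed 1 new [(4,6)] -> total=27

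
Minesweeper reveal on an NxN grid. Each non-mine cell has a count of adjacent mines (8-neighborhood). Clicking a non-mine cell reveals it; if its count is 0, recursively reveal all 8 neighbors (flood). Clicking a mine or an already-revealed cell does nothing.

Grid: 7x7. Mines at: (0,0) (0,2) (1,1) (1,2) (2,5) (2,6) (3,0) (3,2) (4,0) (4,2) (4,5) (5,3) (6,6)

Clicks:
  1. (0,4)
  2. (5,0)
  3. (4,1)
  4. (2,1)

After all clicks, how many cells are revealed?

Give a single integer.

Click 1 (0,4) count=0: revealed 8 new [(0,3) (0,4) (0,5) (0,6) (1,3) (1,4) (1,5) (1,6)] -> total=8
Click 2 (5,0) count=1: revealed 1 new [(5,0)] -> total=9
Click 3 (4,1) count=4: revealed 1 new [(4,1)] -> total=10
Click 4 (2,1) count=4: revealed 1 new [(2,1)] -> total=11

Answer: 11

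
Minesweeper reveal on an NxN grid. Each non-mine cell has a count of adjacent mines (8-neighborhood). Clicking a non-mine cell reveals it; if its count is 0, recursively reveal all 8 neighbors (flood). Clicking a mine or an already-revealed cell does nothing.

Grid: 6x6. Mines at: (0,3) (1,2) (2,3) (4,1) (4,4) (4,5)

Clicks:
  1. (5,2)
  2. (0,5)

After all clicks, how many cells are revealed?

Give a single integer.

Click 1 (5,2) count=1: revealed 1 new [(5,2)] -> total=1
Click 2 (0,5) count=0: revealed 8 new [(0,4) (0,5) (1,4) (1,5) (2,4) (2,5) (3,4) (3,5)] -> total=9

Answer: 9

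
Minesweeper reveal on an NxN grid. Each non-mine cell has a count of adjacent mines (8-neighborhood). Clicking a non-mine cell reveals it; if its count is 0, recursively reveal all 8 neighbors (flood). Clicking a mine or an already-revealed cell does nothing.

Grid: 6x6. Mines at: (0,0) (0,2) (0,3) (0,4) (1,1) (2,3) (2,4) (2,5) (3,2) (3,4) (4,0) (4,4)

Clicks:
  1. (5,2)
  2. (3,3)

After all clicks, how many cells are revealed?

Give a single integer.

Click 1 (5,2) count=0: revealed 6 new [(4,1) (4,2) (4,3) (5,1) (5,2) (5,3)] -> total=6
Click 2 (3,3) count=5: revealed 1 new [(3,3)] -> total=7

Answer: 7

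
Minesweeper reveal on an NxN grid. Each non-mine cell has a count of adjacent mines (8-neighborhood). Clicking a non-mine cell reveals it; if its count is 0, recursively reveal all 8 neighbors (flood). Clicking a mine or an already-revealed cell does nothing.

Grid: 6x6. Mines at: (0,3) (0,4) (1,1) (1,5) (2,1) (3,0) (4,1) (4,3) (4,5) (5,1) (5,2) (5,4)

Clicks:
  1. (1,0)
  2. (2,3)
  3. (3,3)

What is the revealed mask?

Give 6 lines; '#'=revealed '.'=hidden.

Answer: ......
#.###.
..###.
..###.
......
......

Derivation:
Click 1 (1,0) count=2: revealed 1 new [(1,0)] -> total=1
Click 2 (2,3) count=0: revealed 9 new [(1,2) (1,3) (1,4) (2,2) (2,3) (2,4) (3,2) (3,3) (3,4)] -> total=10
Click 3 (3,3) count=1: revealed 0 new [(none)] -> total=10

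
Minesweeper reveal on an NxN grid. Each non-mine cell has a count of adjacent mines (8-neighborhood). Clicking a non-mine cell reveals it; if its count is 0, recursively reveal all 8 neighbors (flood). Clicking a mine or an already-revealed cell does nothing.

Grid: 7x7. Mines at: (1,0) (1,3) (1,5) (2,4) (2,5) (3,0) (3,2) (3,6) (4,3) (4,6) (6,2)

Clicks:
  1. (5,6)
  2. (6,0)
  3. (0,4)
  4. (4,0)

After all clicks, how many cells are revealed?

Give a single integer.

Answer: 8

Derivation:
Click 1 (5,6) count=1: revealed 1 new [(5,6)] -> total=1
Click 2 (6,0) count=0: revealed 6 new [(4,0) (4,1) (5,0) (5,1) (6,0) (6,1)] -> total=7
Click 3 (0,4) count=2: revealed 1 new [(0,4)] -> total=8
Click 4 (4,0) count=1: revealed 0 new [(none)] -> total=8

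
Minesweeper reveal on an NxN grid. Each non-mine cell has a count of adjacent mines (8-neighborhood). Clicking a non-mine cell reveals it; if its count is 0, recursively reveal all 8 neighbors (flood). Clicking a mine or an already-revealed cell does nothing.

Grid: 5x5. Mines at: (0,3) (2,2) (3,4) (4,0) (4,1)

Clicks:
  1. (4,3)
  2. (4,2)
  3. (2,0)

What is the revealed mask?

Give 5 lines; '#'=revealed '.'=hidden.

Answer: ###..
###..
##...
##...
..##.

Derivation:
Click 1 (4,3) count=1: revealed 1 new [(4,3)] -> total=1
Click 2 (4,2) count=1: revealed 1 new [(4,2)] -> total=2
Click 3 (2,0) count=0: revealed 10 new [(0,0) (0,1) (0,2) (1,0) (1,1) (1,2) (2,0) (2,1) (3,0) (3,1)] -> total=12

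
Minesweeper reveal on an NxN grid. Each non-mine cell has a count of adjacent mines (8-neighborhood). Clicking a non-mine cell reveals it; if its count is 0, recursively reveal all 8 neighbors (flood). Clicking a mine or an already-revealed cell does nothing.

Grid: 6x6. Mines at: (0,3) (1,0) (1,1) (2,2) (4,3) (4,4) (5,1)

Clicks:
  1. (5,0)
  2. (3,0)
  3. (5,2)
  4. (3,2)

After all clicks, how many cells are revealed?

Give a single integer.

Click 1 (5,0) count=1: revealed 1 new [(5,0)] -> total=1
Click 2 (3,0) count=0: revealed 6 new [(2,0) (2,1) (3,0) (3,1) (4,0) (4,1)] -> total=7
Click 3 (5,2) count=2: revealed 1 new [(5,2)] -> total=8
Click 4 (3,2) count=2: revealed 1 new [(3,2)] -> total=9

Answer: 9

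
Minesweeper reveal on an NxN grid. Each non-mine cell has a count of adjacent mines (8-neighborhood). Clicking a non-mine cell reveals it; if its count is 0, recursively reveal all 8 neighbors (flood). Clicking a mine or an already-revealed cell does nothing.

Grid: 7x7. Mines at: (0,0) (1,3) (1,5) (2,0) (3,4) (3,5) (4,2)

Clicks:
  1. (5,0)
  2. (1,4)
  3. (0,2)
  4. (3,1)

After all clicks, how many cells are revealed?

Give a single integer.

Answer: 24

Derivation:
Click 1 (5,0) count=0: revealed 22 new [(3,0) (3,1) (4,0) (4,1) (4,3) (4,4) (4,5) (4,6) (5,0) (5,1) (5,2) (5,3) (5,4) (5,5) (5,6) (6,0) (6,1) (6,2) (6,3) (6,4) (6,5) (6,6)] -> total=22
Click 2 (1,4) count=2: revealed 1 new [(1,4)] -> total=23
Click 3 (0,2) count=1: revealed 1 new [(0,2)] -> total=24
Click 4 (3,1) count=2: revealed 0 new [(none)] -> total=24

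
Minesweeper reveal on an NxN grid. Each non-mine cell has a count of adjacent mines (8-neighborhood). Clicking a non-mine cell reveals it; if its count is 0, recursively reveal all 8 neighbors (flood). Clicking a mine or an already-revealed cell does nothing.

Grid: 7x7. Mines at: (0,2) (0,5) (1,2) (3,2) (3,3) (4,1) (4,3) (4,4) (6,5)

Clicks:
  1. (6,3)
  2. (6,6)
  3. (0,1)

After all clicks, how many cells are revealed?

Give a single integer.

Click 1 (6,3) count=0: revealed 10 new [(5,0) (5,1) (5,2) (5,3) (5,4) (6,0) (6,1) (6,2) (6,3) (6,4)] -> total=10
Click 2 (6,6) count=1: revealed 1 new [(6,6)] -> total=11
Click 3 (0,1) count=2: revealed 1 new [(0,1)] -> total=12

Answer: 12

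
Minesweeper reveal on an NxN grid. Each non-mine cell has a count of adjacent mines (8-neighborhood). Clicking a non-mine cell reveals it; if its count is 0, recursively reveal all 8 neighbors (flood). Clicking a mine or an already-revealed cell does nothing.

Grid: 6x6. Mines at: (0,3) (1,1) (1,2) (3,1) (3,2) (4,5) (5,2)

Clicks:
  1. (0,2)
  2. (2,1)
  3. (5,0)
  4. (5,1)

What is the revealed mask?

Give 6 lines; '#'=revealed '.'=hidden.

Answer: ..#...
......
.#....
......
##....
##....

Derivation:
Click 1 (0,2) count=3: revealed 1 new [(0,2)] -> total=1
Click 2 (2,1) count=4: revealed 1 new [(2,1)] -> total=2
Click 3 (5,0) count=0: revealed 4 new [(4,0) (4,1) (5,0) (5,1)] -> total=6
Click 4 (5,1) count=1: revealed 0 new [(none)] -> total=6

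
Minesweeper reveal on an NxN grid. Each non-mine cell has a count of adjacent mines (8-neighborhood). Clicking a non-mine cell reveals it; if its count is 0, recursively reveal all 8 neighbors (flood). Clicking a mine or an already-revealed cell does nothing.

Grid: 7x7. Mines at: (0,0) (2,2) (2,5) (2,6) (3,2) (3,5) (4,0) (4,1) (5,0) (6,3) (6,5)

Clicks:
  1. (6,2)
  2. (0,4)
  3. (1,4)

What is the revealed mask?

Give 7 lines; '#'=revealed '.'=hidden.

Answer: .######
.######
.......
.......
.......
.......
..#....

Derivation:
Click 1 (6,2) count=1: revealed 1 new [(6,2)] -> total=1
Click 2 (0,4) count=0: revealed 12 new [(0,1) (0,2) (0,3) (0,4) (0,5) (0,6) (1,1) (1,2) (1,3) (1,4) (1,5) (1,6)] -> total=13
Click 3 (1,4) count=1: revealed 0 new [(none)] -> total=13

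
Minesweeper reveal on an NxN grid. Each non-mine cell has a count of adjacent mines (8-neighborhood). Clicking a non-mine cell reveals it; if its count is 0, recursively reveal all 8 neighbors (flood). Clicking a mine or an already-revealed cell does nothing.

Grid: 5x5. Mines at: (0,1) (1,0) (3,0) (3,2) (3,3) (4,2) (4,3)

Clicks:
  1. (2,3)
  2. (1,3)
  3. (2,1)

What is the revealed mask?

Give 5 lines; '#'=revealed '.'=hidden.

Answer: ..###
..###
.####
.....
.....

Derivation:
Click 1 (2,3) count=2: revealed 1 new [(2,3)] -> total=1
Click 2 (1,3) count=0: revealed 8 new [(0,2) (0,3) (0,4) (1,2) (1,3) (1,4) (2,2) (2,4)] -> total=9
Click 3 (2,1) count=3: revealed 1 new [(2,1)] -> total=10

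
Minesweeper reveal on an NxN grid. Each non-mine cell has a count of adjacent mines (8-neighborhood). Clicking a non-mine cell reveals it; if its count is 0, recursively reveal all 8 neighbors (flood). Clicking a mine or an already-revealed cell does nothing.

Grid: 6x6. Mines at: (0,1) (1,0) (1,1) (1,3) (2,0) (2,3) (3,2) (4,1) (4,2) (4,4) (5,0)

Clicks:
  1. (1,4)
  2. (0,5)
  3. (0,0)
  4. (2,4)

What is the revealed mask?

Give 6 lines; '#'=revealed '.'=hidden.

Answer: #...##
....##
....##
....##
......
......

Derivation:
Click 1 (1,4) count=2: revealed 1 new [(1,4)] -> total=1
Click 2 (0,5) count=0: revealed 7 new [(0,4) (0,5) (1,5) (2,4) (2,5) (3,4) (3,5)] -> total=8
Click 3 (0,0) count=3: revealed 1 new [(0,0)] -> total=9
Click 4 (2,4) count=2: revealed 0 new [(none)] -> total=9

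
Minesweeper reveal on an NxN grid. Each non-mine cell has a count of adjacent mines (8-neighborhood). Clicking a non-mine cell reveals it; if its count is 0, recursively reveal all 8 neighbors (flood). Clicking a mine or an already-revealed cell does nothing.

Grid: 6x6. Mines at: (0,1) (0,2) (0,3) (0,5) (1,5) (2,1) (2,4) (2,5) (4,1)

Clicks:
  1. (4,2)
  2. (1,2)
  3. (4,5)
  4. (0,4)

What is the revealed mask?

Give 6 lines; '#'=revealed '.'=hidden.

Click 1 (4,2) count=1: revealed 1 new [(4,2)] -> total=1
Click 2 (1,2) count=4: revealed 1 new [(1,2)] -> total=2
Click 3 (4,5) count=0: revealed 11 new [(3,2) (3,3) (3,4) (3,5) (4,3) (4,4) (4,5) (5,2) (5,3) (5,4) (5,5)] -> total=13
Click 4 (0,4) count=3: revealed 1 new [(0,4)] -> total=14

Answer: ....#.
..#...
......
..####
..####
..####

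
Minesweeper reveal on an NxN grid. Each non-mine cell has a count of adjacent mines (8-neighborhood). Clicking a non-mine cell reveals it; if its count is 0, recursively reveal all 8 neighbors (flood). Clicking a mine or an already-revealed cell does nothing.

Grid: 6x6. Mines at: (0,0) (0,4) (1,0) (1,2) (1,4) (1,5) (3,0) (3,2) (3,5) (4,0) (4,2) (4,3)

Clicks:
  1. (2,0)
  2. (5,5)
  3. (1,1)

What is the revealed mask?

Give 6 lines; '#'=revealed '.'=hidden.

Answer: ......
.#....
#.....
......
....##
....##

Derivation:
Click 1 (2,0) count=2: revealed 1 new [(2,0)] -> total=1
Click 2 (5,5) count=0: revealed 4 new [(4,4) (4,5) (5,4) (5,5)] -> total=5
Click 3 (1,1) count=3: revealed 1 new [(1,1)] -> total=6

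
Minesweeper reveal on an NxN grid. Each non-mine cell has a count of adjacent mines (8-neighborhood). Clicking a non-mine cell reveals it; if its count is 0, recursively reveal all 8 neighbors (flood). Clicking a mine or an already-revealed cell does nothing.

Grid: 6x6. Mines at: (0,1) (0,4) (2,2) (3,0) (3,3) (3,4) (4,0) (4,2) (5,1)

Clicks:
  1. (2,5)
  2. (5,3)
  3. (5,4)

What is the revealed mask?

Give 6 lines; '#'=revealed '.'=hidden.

Click 1 (2,5) count=1: revealed 1 new [(2,5)] -> total=1
Click 2 (5,3) count=1: revealed 1 new [(5,3)] -> total=2
Click 3 (5,4) count=0: revealed 5 new [(4,3) (4,4) (4,5) (5,4) (5,5)] -> total=7

Answer: ......
......
.....#
......
...###
...###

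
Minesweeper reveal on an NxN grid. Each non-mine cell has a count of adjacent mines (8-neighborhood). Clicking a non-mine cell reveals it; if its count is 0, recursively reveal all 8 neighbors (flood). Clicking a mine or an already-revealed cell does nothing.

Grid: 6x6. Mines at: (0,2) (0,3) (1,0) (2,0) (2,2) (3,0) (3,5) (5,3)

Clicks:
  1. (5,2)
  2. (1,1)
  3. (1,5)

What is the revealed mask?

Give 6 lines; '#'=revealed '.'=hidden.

Answer: ....##
.#..##
....##
......
......
..#...

Derivation:
Click 1 (5,2) count=1: revealed 1 new [(5,2)] -> total=1
Click 2 (1,1) count=4: revealed 1 new [(1,1)] -> total=2
Click 3 (1,5) count=0: revealed 6 new [(0,4) (0,5) (1,4) (1,5) (2,4) (2,5)] -> total=8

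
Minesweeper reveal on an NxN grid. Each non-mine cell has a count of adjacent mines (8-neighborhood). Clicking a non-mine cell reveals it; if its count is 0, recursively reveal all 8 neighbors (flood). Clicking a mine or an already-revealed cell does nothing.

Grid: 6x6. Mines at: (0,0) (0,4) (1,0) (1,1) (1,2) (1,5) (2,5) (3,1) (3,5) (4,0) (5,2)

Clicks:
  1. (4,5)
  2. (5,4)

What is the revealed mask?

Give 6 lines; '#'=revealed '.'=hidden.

Answer: ......
......
......
......
...###
...###

Derivation:
Click 1 (4,5) count=1: revealed 1 new [(4,5)] -> total=1
Click 2 (5,4) count=0: revealed 5 new [(4,3) (4,4) (5,3) (5,4) (5,5)] -> total=6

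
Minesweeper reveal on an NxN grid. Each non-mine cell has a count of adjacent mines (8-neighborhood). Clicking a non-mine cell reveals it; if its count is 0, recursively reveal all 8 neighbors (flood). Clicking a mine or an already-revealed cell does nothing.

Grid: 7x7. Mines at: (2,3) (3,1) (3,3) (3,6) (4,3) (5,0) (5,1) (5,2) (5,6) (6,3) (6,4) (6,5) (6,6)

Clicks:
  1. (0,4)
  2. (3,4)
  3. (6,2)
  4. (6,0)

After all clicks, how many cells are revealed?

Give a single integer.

Click 1 (0,4) count=0: revealed 20 new [(0,0) (0,1) (0,2) (0,3) (0,4) (0,5) (0,6) (1,0) (1,1) (1,2) (1,3) (1,4) (1,5) (1,6) (2,0) (2,1) (2,2) (2,4) (2,5) (2,6)] -> total=20
Click 2 (3,4) count=3: revealed 1 new [(3,4)] -> total=21
Click 3 (6,2) count=3: revealed 1 new [(6,2)] -> total=22
Click 4 (6,0) count=2: revealed 1 new [(6,0)] -> total=23

Answer: 23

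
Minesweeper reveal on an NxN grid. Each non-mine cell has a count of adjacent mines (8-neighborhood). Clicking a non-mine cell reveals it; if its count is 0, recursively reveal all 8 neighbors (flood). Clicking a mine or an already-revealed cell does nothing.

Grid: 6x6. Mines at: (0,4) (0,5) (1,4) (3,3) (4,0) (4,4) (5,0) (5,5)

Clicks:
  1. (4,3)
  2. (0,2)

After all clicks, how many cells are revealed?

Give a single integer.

Answer: 16

Derivation:
Click 1 (4,3) count=2: revealed 1 new [(4,3)] -> total=1
Click 2 (0,2) count=0: revealed 15 new [(0,0) (0,1) (0,2) (0,3) (1,0) (1,1) (1,2) (1,3) (2,0) (2,1) (2,2) (2,3) (3,0) (3,1) (3,2)] -> total=16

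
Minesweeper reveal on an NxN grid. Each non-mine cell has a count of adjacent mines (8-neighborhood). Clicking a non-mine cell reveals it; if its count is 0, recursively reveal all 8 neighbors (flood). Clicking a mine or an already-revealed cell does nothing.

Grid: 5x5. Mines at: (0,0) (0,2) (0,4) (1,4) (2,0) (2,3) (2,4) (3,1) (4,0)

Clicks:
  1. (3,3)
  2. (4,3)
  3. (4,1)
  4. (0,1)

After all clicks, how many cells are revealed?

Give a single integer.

Click 1 (3,3) count=2: revealed 1 new [(3,3)] -> total=1
Click 2 (4,3) count=0: revealed 5 new [(3,2) (3,4) (4,2) (4,3) (4,4)] -> total=6
Click 3 (4,1) count=2: revealed 1 new [(4,1)] -> total=7
Click 4 (0,1) count=2: revealed 1 new [(0,1)] -> total=8

Answer: 8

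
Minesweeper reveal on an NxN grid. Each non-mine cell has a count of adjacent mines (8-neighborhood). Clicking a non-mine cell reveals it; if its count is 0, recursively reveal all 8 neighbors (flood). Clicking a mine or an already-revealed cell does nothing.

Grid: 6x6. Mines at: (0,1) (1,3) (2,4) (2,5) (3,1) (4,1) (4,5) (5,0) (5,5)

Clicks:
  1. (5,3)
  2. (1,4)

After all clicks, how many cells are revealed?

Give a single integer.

Click 1 (5,3) count=0: revealed 9 new [(3,2) (3,3) (3,4) (4,2) (4,3) (4,4) (5,2) (5,3) (5,4)] -> total=9
Click 2 (1,4) count=3: revealed 1 new [(1,4)] -> total=10

Answer: 10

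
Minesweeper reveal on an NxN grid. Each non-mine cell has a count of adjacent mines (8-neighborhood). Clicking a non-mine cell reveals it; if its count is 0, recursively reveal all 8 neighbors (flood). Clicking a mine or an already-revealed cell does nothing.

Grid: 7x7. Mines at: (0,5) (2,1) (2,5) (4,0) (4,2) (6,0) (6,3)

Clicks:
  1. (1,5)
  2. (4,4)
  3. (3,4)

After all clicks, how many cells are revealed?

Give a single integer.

Answer: 16

Derivation:
Click 1 (1,5) count=2: revealed 1 new [(1,5)] -> total=1
Click 2 (4,4) count=0: revealed 15 new [(3,3) (3,4) (3,5) (3,6) (4,3) (4,4) (4,5) (4,6) (5,3) (5,4) (5,5) (5,6) (6,4) (6,5) (6,6)] -> total=16
Click 3 (3,4) count=1: revealed 0 new [(none)] -> total=16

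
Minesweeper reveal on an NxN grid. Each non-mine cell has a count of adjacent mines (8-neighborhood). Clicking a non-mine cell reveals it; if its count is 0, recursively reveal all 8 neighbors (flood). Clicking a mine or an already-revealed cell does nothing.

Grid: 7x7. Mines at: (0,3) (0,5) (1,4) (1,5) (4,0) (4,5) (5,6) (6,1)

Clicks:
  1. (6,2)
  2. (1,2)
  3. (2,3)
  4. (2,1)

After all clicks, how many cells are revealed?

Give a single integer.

Click 1 (6,2) count=1: revealed 1 new [(6,2)] -> total=1
Click 2 (1,2) count=1: revealed 1 new [(1,2)] -> total=2
Click 3 (2,3) count=1: revealed 1 new [(2,3)] -> total=3
Click 4 (2,1) count=0: revealed 27 new [(0,0) (0,1) (0,2) (1,0) (1,1) (1,3) (2,0) (2,1) (2,2) (2,4) (3,0) (3,1) (3,2) (3,3) (3,4) (4,1) (4,2) (4,3) (4,4) (5,1) (5,2) (5,3) (5,4) (5,5) (6,3) (6,4) (6,5)] -> total=30

Answer: 30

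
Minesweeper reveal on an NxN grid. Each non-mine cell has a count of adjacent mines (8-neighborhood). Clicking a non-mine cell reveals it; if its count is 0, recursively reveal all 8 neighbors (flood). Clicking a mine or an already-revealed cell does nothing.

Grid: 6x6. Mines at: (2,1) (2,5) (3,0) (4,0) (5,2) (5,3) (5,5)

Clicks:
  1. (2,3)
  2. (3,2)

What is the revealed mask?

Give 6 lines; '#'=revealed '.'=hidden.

Click 1 (2,3) count=0: revealed 21 new [(0,0) (0,1) (0,2) (0,3) (0,4) (0,5) (1,0) (1,1) (1,2) (1,3) (1,4) (1,5) (2,2) (2,3) (2,4) (3,2) (3,3) (3,4) (4,2) (4,3) (4,4)] -> total=21
Click 2 (3,2) count=1: revealed 0 new [(none)] -> total=21

Answer: ######
######
..###.
..###.
..###.
......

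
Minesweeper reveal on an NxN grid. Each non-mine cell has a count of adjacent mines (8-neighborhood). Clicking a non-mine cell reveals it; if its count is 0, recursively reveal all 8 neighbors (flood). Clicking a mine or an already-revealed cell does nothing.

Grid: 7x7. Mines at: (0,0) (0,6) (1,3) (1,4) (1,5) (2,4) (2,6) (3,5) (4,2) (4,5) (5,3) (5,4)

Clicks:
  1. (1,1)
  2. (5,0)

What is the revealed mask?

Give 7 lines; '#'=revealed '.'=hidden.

Click 1 (1,1) count=1: revealed 1 new [(1,1)] -> total=1
Click 2 (5,0) count=0: revealed 16 new [(1,0) (1,2) (2,0) (2,1) (2,2) (3,0) (3,1) (3,2) (4,0) (4,1) (5,0) (5,1) (5,2) (6,0) (6,1) (6,2)] -> total=17

Answer: .......
###....
###....
###....
##.....
###....
###....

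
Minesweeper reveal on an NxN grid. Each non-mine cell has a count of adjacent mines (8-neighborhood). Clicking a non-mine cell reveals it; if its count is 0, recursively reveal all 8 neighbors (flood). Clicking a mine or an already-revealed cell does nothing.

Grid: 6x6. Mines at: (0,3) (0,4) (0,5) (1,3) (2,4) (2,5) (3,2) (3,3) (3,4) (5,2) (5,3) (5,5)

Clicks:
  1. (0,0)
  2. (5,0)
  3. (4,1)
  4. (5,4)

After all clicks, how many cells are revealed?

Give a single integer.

Answer: 16

Derivation:
Click 1 (0,0) count=0: revealed 15 new [(0,0) (0,1) (0,2) (1,0) (1,1) (1,2) (2,0) (2,1) (2,2) (3,0) (3,1) (4,0) (4,1) (5,0) (5,1)] -> total=15
Click 2 (5,0) count=0: revealed 0 new [(none)] -> total=15
Click 3 (4,1) count=2: revealed 0 new [(none)] -> total=15
Click 4 (5,4) count=2: revealed 1 new [(5,4)] -> total=16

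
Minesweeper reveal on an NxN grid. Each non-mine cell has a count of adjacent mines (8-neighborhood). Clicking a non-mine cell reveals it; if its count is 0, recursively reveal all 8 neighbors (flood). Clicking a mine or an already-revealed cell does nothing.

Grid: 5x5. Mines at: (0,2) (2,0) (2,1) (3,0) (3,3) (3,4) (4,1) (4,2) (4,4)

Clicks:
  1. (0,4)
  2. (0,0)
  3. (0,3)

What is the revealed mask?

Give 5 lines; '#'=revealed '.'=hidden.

Answer: ##.##
##.##
...##
.....
.....

Derivation:
Click 1 (0,4) count=0: revealed 6 new [(0,3) (0,4) (1,3) (1,4) (2,3) (2,4)] -> total=6
Click 2 (0,0) count=0: revealed 4 new [(0,0) (0,1) (1,0) (1,1)] -> total=10
Click 3 (0,3) count=1: revealed 0 new [(none)] -> total=10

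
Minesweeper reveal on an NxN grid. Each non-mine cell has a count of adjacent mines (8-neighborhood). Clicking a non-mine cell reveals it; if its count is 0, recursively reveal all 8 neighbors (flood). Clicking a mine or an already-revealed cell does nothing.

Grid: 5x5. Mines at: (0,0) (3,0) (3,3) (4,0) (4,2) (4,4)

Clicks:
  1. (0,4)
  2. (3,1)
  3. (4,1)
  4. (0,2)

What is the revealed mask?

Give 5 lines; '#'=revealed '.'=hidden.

Answer: .####
.####
.####
.#...
.#...

Derivation:
Click 1 (0,4) count=0: revealed 12 new [(0,1) (0,2) (0,3) (0,4) (1,1) (1,2) (1,3) (1,4) (2,1) (2,2) (2,3) (2,4)] -> total=12
Click 2 (3,1) count=3: revealed 1 new [(3,1)] -> total=13
Click 3 (4,1) count=3: revealed 1 new [(4,1)] -> total=14
Click 4 (0,2) count=0: revealed 0 new [(none)] -> total=14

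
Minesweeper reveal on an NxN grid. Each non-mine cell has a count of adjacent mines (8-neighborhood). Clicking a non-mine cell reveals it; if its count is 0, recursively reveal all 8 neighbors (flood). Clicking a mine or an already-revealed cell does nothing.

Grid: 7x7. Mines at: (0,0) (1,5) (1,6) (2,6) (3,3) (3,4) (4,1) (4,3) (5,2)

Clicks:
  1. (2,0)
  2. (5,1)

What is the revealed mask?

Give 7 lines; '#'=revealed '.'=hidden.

Answer: .####..
#####..
#####..
###....
.......
.#.....
.......

Derivation:
Click 1 (2,0) count=0: revealed 17 new [(0,1) (0,2) (0,3) (0,4) (1,0) (1,1) (1,2) (1,3) (1,4) (2,0) (2,1) (2,2) (2,3) (2,4) (3,0) (3,1) (3,2)] -> total=17
Click 2 (5,1) count=2: revealed 1 new [(5,1)] -> total=18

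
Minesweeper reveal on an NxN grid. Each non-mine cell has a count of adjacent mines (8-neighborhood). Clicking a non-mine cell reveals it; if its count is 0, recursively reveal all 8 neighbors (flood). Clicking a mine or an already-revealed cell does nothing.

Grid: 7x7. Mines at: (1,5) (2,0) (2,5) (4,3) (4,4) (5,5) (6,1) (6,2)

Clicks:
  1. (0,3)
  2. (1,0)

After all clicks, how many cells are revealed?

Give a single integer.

Click 1 (0,3) count=0: revealed 18 new [(0,0) (0,1) (0,2) (0,3) (0,4) (1,0) (1,1) (1,2) (1,3) (1,4) (2,1) (2,2) (2,3) (2,4) (3,1) (3,2) (3,3) (3,4)] -> total=18
Click 2 (1,0) count=1: revealed 0 new [(none)] -> total=18

Answer: 18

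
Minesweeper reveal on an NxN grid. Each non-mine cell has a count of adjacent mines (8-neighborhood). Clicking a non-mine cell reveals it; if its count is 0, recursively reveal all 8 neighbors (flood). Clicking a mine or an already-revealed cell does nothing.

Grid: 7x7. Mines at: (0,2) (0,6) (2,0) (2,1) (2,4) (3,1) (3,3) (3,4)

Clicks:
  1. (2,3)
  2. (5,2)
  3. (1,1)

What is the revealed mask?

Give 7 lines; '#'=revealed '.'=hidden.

Answer: .......
.#...##
...#.##
.....##
#######
#######
#######

Derivation:
Click 1 (2,3) count=3: revealed 1 new [(2,3)] -> total=1
Click 2 (5,2) count=0: revealed 27 new [(1,5) (1,6) (2,5) (2,6) (3,5) (3,6) (4,0) (4,1) (4,2) (4,3) (4,4) (4,5) (4,6) (5,0) (5,1) (5,2) (5,3) (5,4) (5,5) (5,6) (6,0) (6,1) (6,2) (6,3) (6,4) (6,5) (6,6)] -> total=28
Click 3 (1,1) count=3: revealed 1 new [(1,1)] -> total=29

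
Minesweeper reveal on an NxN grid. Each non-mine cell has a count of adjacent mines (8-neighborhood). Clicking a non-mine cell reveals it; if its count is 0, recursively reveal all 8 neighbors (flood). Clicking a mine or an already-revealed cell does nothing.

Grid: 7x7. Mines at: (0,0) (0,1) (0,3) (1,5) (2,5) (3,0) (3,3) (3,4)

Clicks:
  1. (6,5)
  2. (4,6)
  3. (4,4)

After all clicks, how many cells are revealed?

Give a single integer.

Answer: 23

Derivation:
Click 1 (6,5) count=0: revealed 23 new [(3,5) (3,6) (4,0) (4,1) (4,2) (4,3) (4,4) (4,5) (4,6) (5,0) (5,1) (5,2) (5,3) (5,4) (5,5) (5,6) (6,0) (6,1) (6,2) (6,3) (6,4) (6,5) (6,6)] -> total=23
Click 2 (4,6) count=0: revealed 0 new [(none)] -> total=23
Click 3 (4,4) count=2: revealed 0 new [(none)] -> total=23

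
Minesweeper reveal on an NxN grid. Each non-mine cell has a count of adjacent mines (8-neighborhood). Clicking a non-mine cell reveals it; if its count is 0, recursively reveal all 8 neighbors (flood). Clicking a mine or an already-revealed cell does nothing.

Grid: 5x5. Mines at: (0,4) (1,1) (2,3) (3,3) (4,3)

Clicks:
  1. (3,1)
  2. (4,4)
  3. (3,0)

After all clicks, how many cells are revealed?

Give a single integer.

Click 1 (3,1) count=0: revealed 9 new [(2,0) (2,1) (2,2) (3,0) (3,1) (3,2) (4,0) (4,1) (4,2)] -> total=9
Click 2 (4,4) count=2: revealed 1 new [(4,4)] -> total=10
Click 3 (3,0) count=0: revealed 0 new [(none)] -> total=10

Answer: 10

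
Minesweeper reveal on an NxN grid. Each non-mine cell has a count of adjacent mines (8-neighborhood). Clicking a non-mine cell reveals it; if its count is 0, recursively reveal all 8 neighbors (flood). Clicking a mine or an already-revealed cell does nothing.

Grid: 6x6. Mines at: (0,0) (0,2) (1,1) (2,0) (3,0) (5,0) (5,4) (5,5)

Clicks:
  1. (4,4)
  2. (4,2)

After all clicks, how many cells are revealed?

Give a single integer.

Answer: 25

Derivation:
Click 1 (4,4) count=2: revealed 1 new [(4,4)] -> total=1
Click 2 (4,2) count=0: revealed 24 new [(0,3) (0,4) (0,5) (1,2) (1,3) (1,4) (1,5) (2,1) (2,2) (2,3) (2,4) (2,5) (3,1) (3,2) (3,3) (3,4) (3,5) (4,1) (4,2) (4,3) (4,5) (5,1) (5,2) (5,3)] -> total=25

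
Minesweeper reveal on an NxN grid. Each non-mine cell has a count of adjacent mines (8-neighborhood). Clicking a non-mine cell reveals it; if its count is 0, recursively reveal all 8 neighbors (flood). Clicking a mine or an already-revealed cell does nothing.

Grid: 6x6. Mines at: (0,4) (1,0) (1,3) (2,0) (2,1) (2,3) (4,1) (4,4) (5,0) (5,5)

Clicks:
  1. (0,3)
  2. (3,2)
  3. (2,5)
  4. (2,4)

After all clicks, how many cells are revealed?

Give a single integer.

Answer: 8

Derivation:
Click 1 (0,3) count=2: revealed 1 new [(0,3)] -> total=1
Click 2 (3,2) count=3: revealed 1 new [(3,2)] -> total=2
Click 3 (2,5) count=0: revealed 6 new [(1,4) (1,5) (2,4) (2,5) (3,4) (3,5)] -> total=8
Click 4 (2,4) count=2: revealed 0 new [(none)] -> total=8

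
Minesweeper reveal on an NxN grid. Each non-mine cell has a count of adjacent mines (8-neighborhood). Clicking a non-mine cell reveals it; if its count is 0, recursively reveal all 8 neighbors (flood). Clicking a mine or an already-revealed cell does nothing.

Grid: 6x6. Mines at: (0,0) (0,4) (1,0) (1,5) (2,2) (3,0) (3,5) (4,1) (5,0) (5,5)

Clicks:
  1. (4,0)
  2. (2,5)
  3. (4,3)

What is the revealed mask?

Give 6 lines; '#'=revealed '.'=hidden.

Click 1 (4,0) count=3: revealed 1 new [(4,0)] -> total=1
Click 2 (2,5) count=2: revealed 1 new [(2,5)] -> total=2
Click 3 (4,3) count=0: revealed 9 new [(3,2) (3,3) (3,4) (4,2) (4,3) (4,4) (5,2) (5,3) (5,4)] -> total=11

Answer: ......
......
.....#
..###.
#.###.
..###.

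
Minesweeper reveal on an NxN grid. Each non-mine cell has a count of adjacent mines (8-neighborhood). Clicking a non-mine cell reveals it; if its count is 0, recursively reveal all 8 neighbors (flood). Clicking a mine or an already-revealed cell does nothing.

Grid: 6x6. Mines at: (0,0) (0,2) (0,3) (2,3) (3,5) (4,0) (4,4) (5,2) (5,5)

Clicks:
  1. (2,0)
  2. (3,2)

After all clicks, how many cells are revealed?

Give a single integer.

Answer: 9

Derivation:
Click 1 (2,0) count=0: revealed 9 new [(1,0) (1,1) (1,2) (2,0) (2,1) (2,2) (3,0) (3,1) (3,2)] -> total=9
Click 2 (3,2) count=1: revealed 0 new [(none)] -> total=9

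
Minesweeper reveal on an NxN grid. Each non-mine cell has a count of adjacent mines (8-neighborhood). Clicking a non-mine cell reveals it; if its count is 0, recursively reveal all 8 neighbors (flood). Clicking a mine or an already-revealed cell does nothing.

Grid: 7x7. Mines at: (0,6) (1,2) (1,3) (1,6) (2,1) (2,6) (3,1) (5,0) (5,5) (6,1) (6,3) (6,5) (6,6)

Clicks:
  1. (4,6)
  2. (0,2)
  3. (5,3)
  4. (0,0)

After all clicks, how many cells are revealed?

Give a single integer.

Click 1 (4,6) count=1: revealed 1 new [(4,6)] -> total=1
Click 2 (0,2) count=2: revealed 1 new [(0,2)] -> total=2
Click 3 (5,3) count=1: revealed 1 new [(5,3)] -> total=3
Click 4 (0,0) count=0: revealed 4 new [(0,0) (0,1) (1,0) (1,1)] -> total=7

Answer: 7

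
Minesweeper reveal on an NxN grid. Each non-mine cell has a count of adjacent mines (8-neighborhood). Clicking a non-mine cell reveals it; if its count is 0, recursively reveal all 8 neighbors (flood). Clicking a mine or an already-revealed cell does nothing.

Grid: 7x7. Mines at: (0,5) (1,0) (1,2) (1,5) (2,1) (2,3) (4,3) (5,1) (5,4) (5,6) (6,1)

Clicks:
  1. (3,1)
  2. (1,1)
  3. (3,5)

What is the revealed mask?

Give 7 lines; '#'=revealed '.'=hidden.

Answer: .......
.#.....
....###
.#..###
....###
.......
.......

Derivation:
Click 1 (3,1) count=1: revealed 1 new [(3,1)] -> total=1
Click 2 (1,1) count=3: revealed 1 new [(1,1)] -> total=2
Click 3 (3,5) count=0: revealed 9 new [(2,4) (2,5) (2,6) (3,4) (3,5) (3,6) (4,4) (4,5) (4,6)] -> total=11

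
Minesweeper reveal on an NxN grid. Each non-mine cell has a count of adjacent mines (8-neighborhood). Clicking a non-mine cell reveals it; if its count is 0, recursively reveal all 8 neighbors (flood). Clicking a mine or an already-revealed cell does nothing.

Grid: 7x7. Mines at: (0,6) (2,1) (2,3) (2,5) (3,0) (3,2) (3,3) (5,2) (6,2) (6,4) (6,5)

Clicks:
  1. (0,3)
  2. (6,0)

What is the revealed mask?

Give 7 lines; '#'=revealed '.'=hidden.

Answer: ######.
######.
.......
.......
##.....
##.....
##.....

Derivation:
Click 1 (0,3) count=0: revealed 12 new [(0,0) (0,1) (0,2) (0,3) (0,4) (0,5) (1,0) (1,1) (1,2) (1,3) (1,4) (1,5)] -> total=12
Click 2 (6,0) count=0: revealed 6 new [(4,0) (4,1) (5,0) (5,1) (6,0) (6,1)] -> total=18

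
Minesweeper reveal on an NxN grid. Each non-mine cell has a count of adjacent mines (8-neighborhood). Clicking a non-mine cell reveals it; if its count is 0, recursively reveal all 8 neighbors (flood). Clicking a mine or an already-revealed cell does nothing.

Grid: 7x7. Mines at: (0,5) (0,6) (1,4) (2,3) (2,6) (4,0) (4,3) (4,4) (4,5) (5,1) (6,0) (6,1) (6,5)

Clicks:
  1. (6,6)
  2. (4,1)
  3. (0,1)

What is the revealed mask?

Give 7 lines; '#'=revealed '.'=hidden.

Answer: ####...
####...
###....
###....
.#.....
.......
......#

Derivation:
Click 1 (6,6) count=1: revealed 1 new [(6,6)] -> total=1
Click 2 (4,1) count=2: revealed 1 new [(4,1)] -> total=2
Click 3 (0,1) count=0: revealed 14 new [(0,0) (0,1) (0,2) (0,3) (1,0) (1,1) (1,2) (1,3) (2,0) (2,1) (2,2) (3,0) (3,1) (3,2)] -> total=16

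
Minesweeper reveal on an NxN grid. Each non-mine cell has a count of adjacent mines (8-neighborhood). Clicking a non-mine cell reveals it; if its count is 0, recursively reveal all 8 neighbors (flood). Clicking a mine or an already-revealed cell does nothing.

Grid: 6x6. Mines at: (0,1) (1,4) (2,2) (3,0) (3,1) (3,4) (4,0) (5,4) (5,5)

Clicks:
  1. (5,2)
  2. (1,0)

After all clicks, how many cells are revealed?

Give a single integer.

Click 1 (5,2) count=0: revealed 6 new [(4,1) (4,2) (4,3) (5,1) (5,2) (5,3)] -> total=6
Click 2 (1,0) count=1: revealed 1 new [(1,0)] -> total=7

Answer: 7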